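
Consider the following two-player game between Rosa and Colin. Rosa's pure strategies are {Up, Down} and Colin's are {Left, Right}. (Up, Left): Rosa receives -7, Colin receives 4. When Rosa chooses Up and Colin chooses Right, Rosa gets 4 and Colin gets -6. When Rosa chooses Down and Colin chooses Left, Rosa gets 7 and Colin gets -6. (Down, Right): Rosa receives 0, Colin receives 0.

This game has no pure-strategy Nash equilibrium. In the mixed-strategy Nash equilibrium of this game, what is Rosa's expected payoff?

14/9

For Rosa to be willing to mix, Rosa must be indifferent between Up and Down, which pins down Colin's mix.
  Rosa's expected payoff from Up: q·(-7) + (1−q)·4 = -11q + 4
  Rosa's expected payoff from Down: q·7 + (1−q)·0 = 7q
  -11q + 4 = 7q  ⇒  -18q = -4  ⇒  q = 2/9.
At equilibrium Rosa is indifferent across rows, so Rosa's payoff equals the payoff from Up: (2/9)·(-7) + (7/9)·4 = 14/9.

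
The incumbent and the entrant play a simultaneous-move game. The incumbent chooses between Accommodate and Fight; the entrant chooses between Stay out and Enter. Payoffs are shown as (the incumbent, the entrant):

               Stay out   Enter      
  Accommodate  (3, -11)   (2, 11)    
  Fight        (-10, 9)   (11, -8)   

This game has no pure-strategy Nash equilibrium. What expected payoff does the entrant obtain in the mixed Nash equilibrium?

11/39

For the entrant to be willing to mix, the entrant must be indifferent between Stay out and Enter, which pins down the incumbent's mix.
  the entrant's payoff from Stay out: p·(-11) + (1−p)·9 = -20p + 9
  the entrant's payoff from Enter: p·11 + (1−p)·(-8) = 19p - 8
  -20p + 9 = 19p - 8  ⇒  -39p = -17  ⇒  p = 17/39.
At equilibrium the entrant is indifferent across columns, so the entrant's payoff equals the payoff from Stay out: (17/39)·(-11) + (22/39)·9 = 11/39.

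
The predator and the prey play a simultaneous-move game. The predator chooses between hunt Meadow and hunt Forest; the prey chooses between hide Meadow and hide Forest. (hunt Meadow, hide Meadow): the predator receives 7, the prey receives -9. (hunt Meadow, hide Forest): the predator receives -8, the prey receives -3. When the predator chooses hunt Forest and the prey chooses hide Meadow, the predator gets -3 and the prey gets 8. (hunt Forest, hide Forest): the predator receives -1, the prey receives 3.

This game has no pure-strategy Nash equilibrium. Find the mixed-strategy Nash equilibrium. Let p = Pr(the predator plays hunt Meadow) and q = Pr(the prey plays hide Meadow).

In a mixed equilibrium the prey is indifferent between hide Meadow and hide Forest; this condition fixes p.
  the prey's payoff from hide Meadow: p·(-9) + (1−p)·8 = -17p + 8
  the prey's payoff from hide Forest: p·(-3) + (1−p)·3 = -6p + 3
  -17p + 8 = -6p + 3  ⇒  -11p = -5  ⇒  p = 5/11.
The predator's indifference between hunt Meadow and hunt Forest determines the prey's mixing probability q:
  the predator's payoff from hunt Meadow: q·7 + (1−q)·(-8) = 15q - 8
  the predator's payoff from hunt Forest: q·(-3) + (1−q)·(-1) = -2q - 1
  15q - 8 = -2q - 1  ⇒  17q = 7  ⇒  q = 7/17.

p = 5/11, q = 7/17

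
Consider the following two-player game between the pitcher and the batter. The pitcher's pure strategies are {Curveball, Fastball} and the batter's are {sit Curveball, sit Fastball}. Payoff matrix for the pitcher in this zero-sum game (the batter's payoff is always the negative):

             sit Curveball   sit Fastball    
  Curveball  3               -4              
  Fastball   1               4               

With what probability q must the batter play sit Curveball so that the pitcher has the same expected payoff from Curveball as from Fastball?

The pitcher's indifference between Curveball and Fastball determines the batter's mixing probability q:
  the pitcher's payoff to Curveball: q·3 + (1−q)·(-4) = 7q - 4
  the pitcher's payoff to Fastball: q·1 + (1−q)·4 = -3q + 4
  7q - 4 = -3q + 4  ⇒  10q = 8  ⇒  q = 4/5.

q = 4/5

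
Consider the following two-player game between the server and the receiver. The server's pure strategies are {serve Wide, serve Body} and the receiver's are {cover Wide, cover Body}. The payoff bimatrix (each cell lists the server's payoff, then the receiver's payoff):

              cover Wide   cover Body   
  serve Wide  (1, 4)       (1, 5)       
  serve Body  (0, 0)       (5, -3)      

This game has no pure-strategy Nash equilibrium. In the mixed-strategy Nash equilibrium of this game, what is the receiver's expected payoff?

The receiver's indifference between cover Wide and cover Body determines the server's mixing probability p:
  the receiver's payoff from cover Wide: p·4 + (1−p)·0 = 4p
  the receiver's payoff from cover Body: p·5 + (1−p)·(-3) = 8p - 3
  4p = 8p - 3  ⇒  -4p = -3  ⇒  p = 3/4.
At equilibrium the receiver is indifferent across columns, so the receiver's payoff equals the payoff from cover Wide: (3/4)·4 + (1/4)·0 = 3.

3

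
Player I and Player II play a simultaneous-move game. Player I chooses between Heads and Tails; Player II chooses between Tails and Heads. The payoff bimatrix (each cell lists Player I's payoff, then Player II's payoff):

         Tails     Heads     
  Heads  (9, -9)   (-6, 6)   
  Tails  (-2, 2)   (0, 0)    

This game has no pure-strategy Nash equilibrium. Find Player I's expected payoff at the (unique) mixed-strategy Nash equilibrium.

-12/17

For Player I to be willing to mix, Player I must be indifferent between Heads and Tails, which pins down Player II's mix.
  Player I's expected payoff from Heads: q·9 + (1−q)·(-6) = 15q - 6
  Player I's expected payoff from Tails: q·(-2) + (1−q)·0 = -2q
  15q - 6 = -2q  ⇒  17q = 6  ⇒  q = 6/17.
At equilibrium Player I is indifferent across rows, so Player I's payoff equals the payoff from Heads: (6/17)·9 + (11/17)·(-6) = -12/17.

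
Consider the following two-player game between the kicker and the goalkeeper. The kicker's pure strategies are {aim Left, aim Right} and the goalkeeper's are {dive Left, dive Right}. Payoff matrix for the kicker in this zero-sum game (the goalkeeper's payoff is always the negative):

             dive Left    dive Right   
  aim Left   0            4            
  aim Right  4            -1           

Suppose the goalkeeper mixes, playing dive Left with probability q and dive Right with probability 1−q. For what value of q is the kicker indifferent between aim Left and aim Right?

q = 5/9

In a mixed equilibrium the kicker is indifferent between aim Left and aim Right; this condition fixes q.
  the kicker's payoff to aim Left: q·0 + (1−q)·4 = -4q + 4
  the kicker's payoff to aim Right: q·4 + (1−q)·(-1) = 5q - 1
  -4q + 4 = 5q - 1  ⇒  -9q = -5  ⇒  q = 5/9.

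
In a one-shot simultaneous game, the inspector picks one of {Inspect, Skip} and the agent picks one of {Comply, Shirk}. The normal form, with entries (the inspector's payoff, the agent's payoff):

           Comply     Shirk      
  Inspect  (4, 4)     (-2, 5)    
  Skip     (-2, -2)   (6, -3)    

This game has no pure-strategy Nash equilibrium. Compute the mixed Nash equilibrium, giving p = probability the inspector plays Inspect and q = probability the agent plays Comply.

p = 1/2, q = 4/7

The agent's indifference between Comply and Shirk determines the inspector's mixing probability p:
  the agent's payoff to Comply: p·4 + (1−p)·(-2) = 6p - 2
  the agent's payoff to Shirk: p·5 + (1−p)·(-3) = 8p - 3
  6p - 2 = 8p - 3  ⇒  -2p = -1  ⇒  p = 1/2.
In a mixed equilibrium the inspector is indifferent between Inspect and Skip; this condition fixes q.
  the inspector's payoff to Inspect: q·4 + (1−q)·(-2) = 6q - 2
  the inspector's payoff to Skip: q·(-2) + (1−q)·6 = -8q + 6
  6q - 2 = -8q + 6  ⇒  14q = 8  ⇒  q = 4/7.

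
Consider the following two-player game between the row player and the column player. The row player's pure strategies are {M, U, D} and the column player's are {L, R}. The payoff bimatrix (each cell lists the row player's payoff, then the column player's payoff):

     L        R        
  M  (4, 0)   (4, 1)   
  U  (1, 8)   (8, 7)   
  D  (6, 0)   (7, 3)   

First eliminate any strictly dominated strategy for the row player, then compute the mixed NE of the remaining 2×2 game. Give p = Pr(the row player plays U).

The row player's strategy M is strictly dominated by D: 6 > 4 and 7 > 4. Eliminate M.
In a mixed equilibrium the column player is indifferent between L and R; this condition fixes p.
  the column player's expected payoff from L: p·8 + (1−p)·0 = 8p
  the column player's expected payoff from R: p·7 + (1−p)·3 = 4p + 3
  8p = 4p + 3  ⇒  4p = 3  ⇒  p = 3/4.

p = 3/4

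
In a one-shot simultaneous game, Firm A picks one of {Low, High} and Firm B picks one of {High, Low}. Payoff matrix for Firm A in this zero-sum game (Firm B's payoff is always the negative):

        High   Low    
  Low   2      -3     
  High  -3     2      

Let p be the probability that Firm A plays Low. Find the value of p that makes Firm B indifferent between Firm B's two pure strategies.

p = 1/2

Firm A's mix must leave Firm B indifferent between High and Low.
  Firm B's expected payoff from High: p·(-2) + (1−p)·3 = -5p + 3
  Firm B's expected payoff from Low: p·3 + (1−p)·(-2) = 5p - 2
  -5p + 3 = 5p - 2  ⇒  -10p = -5  ⇒  p = 1/2.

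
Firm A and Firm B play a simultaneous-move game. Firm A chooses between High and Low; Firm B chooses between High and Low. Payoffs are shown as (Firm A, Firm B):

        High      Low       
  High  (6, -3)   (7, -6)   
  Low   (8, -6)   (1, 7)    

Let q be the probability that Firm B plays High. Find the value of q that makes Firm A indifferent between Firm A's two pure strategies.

Firm B's mix must leave Firm A indifferent between High and Low.
  Firm A's expected payoff from High: q·6 + (1−q)·7 = -q + 7
  Firm A's expected payoff from Low: q·8 + (1−q)·1 = 7q + 1
  -q + 7 = 7q + 1  ⇒  -8q = -6  ⇒  q = 3/4.

q = 3/4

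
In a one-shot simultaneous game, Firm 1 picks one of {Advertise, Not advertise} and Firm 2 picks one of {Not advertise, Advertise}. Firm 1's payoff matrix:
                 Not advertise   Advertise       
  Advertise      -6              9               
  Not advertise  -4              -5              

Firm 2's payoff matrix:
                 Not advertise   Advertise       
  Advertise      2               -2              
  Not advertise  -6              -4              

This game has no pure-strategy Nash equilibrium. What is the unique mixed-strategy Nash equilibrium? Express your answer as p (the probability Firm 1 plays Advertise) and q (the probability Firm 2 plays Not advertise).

p = 1/3, q = 7/8

For Firm 2 to be willing to mix, Firm 2 must be indifferent between Not advertise and Advertise, which pins down Firm 1's mix.
  Firm 2's payoff to Not advertise: p·2 + (1−p)·(-6) = 8p - 6
  Firm 2's payoff to Advertise: p·(-2) + (1−p)·(-4) = 2p - 4
  8p - 6 = 2p - 4  ⇒  6p = 2  ⇒  p = 1/3.
Firm 2's mix must leave Firm 1 indifferent between Advertise and Not advertise.
  Firm 1's payoff to Advertise: q·(-6) + (1−q)·9 = -15q + 9
  Firm 1's payoff to Not advertise: q·(-4) + (1−q)·(-5) = q - 5
  -15q + 9 = q - 5  ⇒  -16q = -14  ⇒  q = 7/8.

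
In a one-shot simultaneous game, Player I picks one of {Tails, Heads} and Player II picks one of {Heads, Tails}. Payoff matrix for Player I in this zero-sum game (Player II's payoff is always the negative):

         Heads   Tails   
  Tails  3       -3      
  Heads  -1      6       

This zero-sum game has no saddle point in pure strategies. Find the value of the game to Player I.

v = 15/13

In a mixed equilibrium Player I is indifferent between Tails and Heads; this condition fixes q.
  Player I's expected payoff from Tails: q·3 + (1−q)·(-3) = 6q - 3
  Player I's expected payoff from Heads: q·(-1) + (1−q)·6 = -7q + 6
  6q - 3 = -7q + 6  ⇒  13q = 9  ⇒  q = 9/13.
The value is Player I's expected payoff against this mix (using Tails): (9/13)·3 + (4/13)·(-3) = 15/13.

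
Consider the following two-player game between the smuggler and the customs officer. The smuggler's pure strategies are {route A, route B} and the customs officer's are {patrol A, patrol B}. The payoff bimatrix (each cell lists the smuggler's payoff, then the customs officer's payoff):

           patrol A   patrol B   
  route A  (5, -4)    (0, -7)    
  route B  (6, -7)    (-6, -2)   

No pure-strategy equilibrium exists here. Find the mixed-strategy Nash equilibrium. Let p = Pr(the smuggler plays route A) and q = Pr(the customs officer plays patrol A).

In a mixed equilibrium the customs officer is indifferent between patrol A and patrol B; this condition fixes p.
  the customs officer's expected payoff from patrol A: p·(-4) + (1−p)·(-7) = 3p - 7
  the customs officer's expected payoff from patrol B: p·(-7) + (1−p)·(-2) = -5p - 2
  3p - 7 = -5p - 2  ⇒  8p = 5  ⇒  p = 5/8.
The customs officer's mix must leave the smuggler indifferent between route A and route B.
  the smuggler's payoff from route A: q·5 + (1−q)·0 = 5q
  the smuggler's payoff from route B: q·6 + (1−q)·(-6) = 12q - 6
  5q = 12q - 6  ⇒  -7q = -6  ⇒  q = 6/7.

p = 5/8, q = 6/7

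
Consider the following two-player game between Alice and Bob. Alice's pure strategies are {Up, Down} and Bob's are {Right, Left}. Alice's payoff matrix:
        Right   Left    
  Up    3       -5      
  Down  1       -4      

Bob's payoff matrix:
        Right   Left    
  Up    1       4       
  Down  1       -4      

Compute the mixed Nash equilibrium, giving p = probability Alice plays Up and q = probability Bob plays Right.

p = 5/8, q = 1/3

In a mixed equilibrium Bob is indifferent between Right and Left; this condition fixes p.
  Bob's expected payoff from Right: p·1 + (1−p)·1 = 1
  Bob's expected payoff from Left: p·4 + (1−p)·(-4) = 8p - 4
  1 = 8p - 4  ⇒  -8p = -5  ⇒  p = 5/8.
Bob's mix must leave Alice indifferent between Up and Down.
  Alice's payoff to Up: q·3 + (1−q)·(-5) = 8q - 5
  Alice's payoff to Down: q·1 + (1−q)·(-4) = 5q - 4
  8q - 5 = 5q - 4  ⇒  3q = 1  ⇒  q = 1/3.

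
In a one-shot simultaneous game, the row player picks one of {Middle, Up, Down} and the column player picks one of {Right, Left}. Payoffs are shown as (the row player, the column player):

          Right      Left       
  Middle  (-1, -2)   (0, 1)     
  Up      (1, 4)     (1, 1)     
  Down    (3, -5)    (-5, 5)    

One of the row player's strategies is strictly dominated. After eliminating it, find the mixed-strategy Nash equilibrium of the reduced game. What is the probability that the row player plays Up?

p = 10/13

The row player's strategy Middle is strictly dominated by Up: 1 > -1 and 1 > 0. Eliminate Middle.
In a mixed equilibrium the column player is indifferent between Right and Left; this condition fixes p.
  the column player's payoff from Right: p·4 + (1−p)·(-5) = 9p - 5
  the column player's payoff from Left: p·1 + (1−p)·5 = -4p + 5
  9p - 5 = -4p + 5  ⇒  13p = 10  ⇒  p = 10/13.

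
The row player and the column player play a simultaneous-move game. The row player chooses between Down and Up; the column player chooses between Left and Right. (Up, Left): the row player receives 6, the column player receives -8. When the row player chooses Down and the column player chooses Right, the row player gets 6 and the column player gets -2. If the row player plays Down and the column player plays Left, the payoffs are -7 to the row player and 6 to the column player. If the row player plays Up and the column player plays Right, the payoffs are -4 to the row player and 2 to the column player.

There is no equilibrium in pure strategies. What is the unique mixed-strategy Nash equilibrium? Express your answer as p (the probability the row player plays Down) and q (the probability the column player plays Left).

p = 5/9, q = 10/23

Set the column player's expected payoff from Left equal to that from Right:
  the column player's expected payoff from Left: p·6 + (1−p)·(-8) = 14p - 8
  the column player's expected payoff from Right: p·(-2) + (1−p)·2 = -4p + 2
  14p - 8 = -4p + 2  ⇒  18p = 10  ⇒  p = 5/9.
In a mixed equilibrium the row player is indifferent between Down and Up; this condition fixes q.
  the row player's payoff to Down: q·(-7) + (1−q)·6 = -13q + 6
  the row player's payoff to Up: q·6 + (1−q)·(-4) = 10q - 4
  -13q + 6 = 10q - 4  ⇒  -23q = -10  ⇒  q = 10/23.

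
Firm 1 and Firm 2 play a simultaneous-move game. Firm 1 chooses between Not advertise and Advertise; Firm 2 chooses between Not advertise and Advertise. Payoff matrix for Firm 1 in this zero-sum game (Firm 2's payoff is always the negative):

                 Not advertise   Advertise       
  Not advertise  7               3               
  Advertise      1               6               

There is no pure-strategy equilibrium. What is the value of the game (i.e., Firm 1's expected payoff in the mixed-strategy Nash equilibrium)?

Firm 1's indifference between Not advertise and Advertise determines Firm 2's mixing probability q:
  Firm 1's payoff from Not advertise: q·7 + (1−q)·3 = 4q + 3
  Firm 1's payoff from Advertise: q·1 + (1−q)·6 = -5q + 6
  4q + 3 = -5q + 6  ⇒  9q = 3  ⇒  q = 1/3.
The value is Firm 1's expected payoff against this mix (using Not advertise): (1/3)·7 + (2/3)·3 = 13/3.

v = 13/3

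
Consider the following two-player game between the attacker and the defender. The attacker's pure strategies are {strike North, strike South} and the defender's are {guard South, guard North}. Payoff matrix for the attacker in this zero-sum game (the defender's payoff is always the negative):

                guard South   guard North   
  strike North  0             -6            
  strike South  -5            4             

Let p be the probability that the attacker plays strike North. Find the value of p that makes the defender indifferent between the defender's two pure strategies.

In a mixed equilibrium the defender is indifferent between guard South and guard North; this condition fixes p.
  the defender's payoff to guard South: p·0 + (1−p)·5 = -5p + 5
  the defender's payoff to guard North: p·6 + (1−p)·(-4) = 10p - 4
  -5p + 5 = 10p - 4  ⇒  -15p = -9  ⇒  p = 3/5.

p = 3/5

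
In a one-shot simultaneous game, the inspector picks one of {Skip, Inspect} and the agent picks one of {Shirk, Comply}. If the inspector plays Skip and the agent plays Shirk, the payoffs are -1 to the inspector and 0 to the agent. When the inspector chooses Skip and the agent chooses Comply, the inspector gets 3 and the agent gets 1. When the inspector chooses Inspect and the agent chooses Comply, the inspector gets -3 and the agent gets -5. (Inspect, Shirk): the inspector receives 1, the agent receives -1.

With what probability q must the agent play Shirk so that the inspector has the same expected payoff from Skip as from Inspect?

q = 3/4

In a mixed equilibrium the inspector is indifferent between Skip and Inspect; this condition fixes q.
  the inspector's expected payoff from Skip: q·(-1) + (1−q)·3 = -4q + 3
  the inspector's expected payoff from Inspect: q·1 + (1−q)·(-3) = 4q - 3
  -4q + 3 = 4q - 3  ⇒  -8q = -6  ⇒  q = 3/4.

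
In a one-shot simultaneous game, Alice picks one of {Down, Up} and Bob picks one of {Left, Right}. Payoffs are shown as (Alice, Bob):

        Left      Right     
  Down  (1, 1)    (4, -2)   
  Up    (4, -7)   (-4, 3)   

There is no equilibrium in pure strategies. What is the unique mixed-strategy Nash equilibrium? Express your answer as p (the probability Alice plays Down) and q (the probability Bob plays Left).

p = 10/13, q = 8/11

In a mixed equilibrium Bob is indifferent between Left and Right; this condition fixes p.
  Bob's payoff from Left: p·1 + (1−p)·(-7) = 8p - 7
  Bob's payoff from Right: p·(-2) + (1−p)·3 = -5p + 3
  8p - 7 = -5p + 3  ⇒  13p = 10  ⇒  p = 10/13.
In a mixed equilibrium Alice is indifferent between Down and Up; this condition fixes q.
  Alice's payoff from Down: q·1 + (1−q)·4 = -3q + 4
  Alice's payoff from Up: q·4 + (1−q)·(-4) = 8q - 4
  -3q + 4 = 8q - 4  ⇒  -11q = -8  ⇒  q = 8/11.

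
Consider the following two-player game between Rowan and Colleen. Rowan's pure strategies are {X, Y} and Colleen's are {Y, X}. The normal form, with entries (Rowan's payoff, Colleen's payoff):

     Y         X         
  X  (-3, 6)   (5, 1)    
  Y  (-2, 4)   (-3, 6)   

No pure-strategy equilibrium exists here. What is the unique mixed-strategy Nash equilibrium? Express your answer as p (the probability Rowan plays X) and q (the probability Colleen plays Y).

p = 2/7, q = 8/9

In a mixed equilibrium Colleen is indifferent between Y and X; this condition fixes p.
  Colleen's payoff to Y: p·6 + (1−p)·4 = 2p + 4
  Colleen's payoff to X: p·1 + (1−p)·6 = -5p + 6
  2p + 4 = -5p + 6  ⇒  7p = 2  ⇒  p = 2/7.
Rowan's indifference between X and Y determines Colleen's mixing probability q:
  Rowan's payoff to X: q·(-3) + (1−q)·5 = -8q + 5
  Rowan's payoff to Y: q·(-2) + (1−q)·(-3) = q - 3
  -8q + 5 = q - 3  ⇒  -9q = -8  ⇒  q = 8/9.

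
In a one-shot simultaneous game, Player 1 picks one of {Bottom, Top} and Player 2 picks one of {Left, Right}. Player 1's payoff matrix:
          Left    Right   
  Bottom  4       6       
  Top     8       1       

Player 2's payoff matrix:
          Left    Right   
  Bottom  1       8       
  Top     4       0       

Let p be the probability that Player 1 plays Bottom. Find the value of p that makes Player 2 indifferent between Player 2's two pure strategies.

p = 4/11

In a mixed equilibrium Player 2 is indifferent between Left and Right; this condition fixes p.
  Player 2's payoff to Left: p·1 + (1−p)·4 = -3p + 4
  Player 2's payoff to Right: p·8 + (1−p)·0 = 8p
  -3p + 4 = 8p  ⇒  -11p = -4  ⇒  p = 4/11.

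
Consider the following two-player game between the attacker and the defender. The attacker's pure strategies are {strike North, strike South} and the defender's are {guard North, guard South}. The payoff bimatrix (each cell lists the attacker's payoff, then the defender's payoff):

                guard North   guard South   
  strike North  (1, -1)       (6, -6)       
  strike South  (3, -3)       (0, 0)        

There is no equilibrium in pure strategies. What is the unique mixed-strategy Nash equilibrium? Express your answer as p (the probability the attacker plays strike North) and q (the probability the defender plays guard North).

Set the defender's expected payoff from guard North equal to that from guard South:
  the defender's payoff to guard North: p·(-1) + (1−p)·(-3) = 2p - 3
  the defender's payoff to guard South: p·(-6) + (1−p)·0 = -6p
  2p - 3 = -6p  ⇒  8p = 3  ⇒  p = 3/8.
In a mixed equilibrium the attacker is indifferent between strike North and strike South; this condition fixes q.
  the attacker's payoff from strike North: q·1 + (1−q)·6 = -5q + 6
  the attacker's payoff from strike South: q·3 + (1−q)·0 = 3q
  -5q + 6 = 3q  ⇒  -8q = -6  ⇒  q = 3/4.

p = 3/8, q = 3/4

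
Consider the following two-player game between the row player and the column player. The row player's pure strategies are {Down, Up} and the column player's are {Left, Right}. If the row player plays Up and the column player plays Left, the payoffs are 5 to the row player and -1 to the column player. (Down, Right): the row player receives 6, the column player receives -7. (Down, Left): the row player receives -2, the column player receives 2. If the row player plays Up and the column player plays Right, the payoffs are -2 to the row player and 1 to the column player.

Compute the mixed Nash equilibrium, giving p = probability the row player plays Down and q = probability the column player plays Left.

p = 2/11, q = 8/15

Set the column player's expected payoff from Left equal to that from Right:
  the column player's payoff from Left: p·2 + (1−p)·(-1) = 3p - 1
  the column player's payoff from Right: p·(-7) + (1−p)·1 = -8p + 1
  3p - 1 = -8p + 1  ⇒  11p = 2  ⇒  p = 2/11.
For the row player to be willing to mix, the row player must be indifferent between Down and Up, which pins down the column player's mix.
  the row player's expected payoff from Down: q·(-2) + (1−q)·6 = -8q + 6
  the row player's expected payoff from Up: q·5 + (1−q)·(-2) = 7q - 2
  -8q + 6 = 7q - 2  ⇒  -15q = -8  ⇒  q = 8/15.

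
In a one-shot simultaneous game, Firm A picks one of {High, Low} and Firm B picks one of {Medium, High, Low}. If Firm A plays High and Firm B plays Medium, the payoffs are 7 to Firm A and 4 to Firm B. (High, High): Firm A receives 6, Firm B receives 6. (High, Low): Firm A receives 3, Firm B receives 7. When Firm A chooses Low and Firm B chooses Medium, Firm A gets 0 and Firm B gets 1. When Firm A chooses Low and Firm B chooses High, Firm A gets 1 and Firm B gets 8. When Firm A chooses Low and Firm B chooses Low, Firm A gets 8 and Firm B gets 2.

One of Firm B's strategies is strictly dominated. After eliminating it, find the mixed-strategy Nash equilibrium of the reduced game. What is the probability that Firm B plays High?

q = 1/2

Firm B's strategy Medium is strictly dominated by Low: 7 > 4 and 2 > 1. Eliminate Medium.
In a mixed equilibrium Firm A is indifferent between High and Low; this condition fixes q.
  Firm A's payoff from High: q·6 + (1−q)·3 = 3q + 3
  Firm A's payoff from Low: q·1 + (1−q)·8 = -7q + 8
  3q + 3 = -7q + 8  ⇒  10q = 5  ⇒  q = 1/2.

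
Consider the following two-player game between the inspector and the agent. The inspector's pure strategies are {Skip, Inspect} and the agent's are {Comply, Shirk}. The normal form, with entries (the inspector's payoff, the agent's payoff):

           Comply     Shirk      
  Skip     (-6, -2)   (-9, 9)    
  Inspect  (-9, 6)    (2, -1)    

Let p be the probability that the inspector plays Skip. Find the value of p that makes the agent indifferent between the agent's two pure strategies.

Set the agent's expected payoff from Comply equal to that from Shirk:
  the agent's payoff from Comply: p·(-2) + (1−p)·6 = -8p + 6
  the agent's payoff from Shirk: p·9 + (1−p)·(-1) = 10p - 1
  -8p + 6 = 10p - 1  ⇒  -18p = -7  ⇒  p = 7/18.

p = 7/18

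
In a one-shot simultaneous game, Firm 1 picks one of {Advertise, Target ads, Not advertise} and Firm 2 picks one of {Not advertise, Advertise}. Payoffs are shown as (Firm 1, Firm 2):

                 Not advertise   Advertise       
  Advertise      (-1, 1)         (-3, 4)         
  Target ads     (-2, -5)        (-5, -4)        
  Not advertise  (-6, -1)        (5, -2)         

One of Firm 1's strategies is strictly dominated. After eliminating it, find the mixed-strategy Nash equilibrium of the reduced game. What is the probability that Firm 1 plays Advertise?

Firm 1's strategy Target ads is strictly dominated by Advertise: -1 > -2 and -3 > -5. Eliminate Target ads.
For Firm 2 to be willing to mix, Firm 2 must be indifferent between Not advertise and Advertise, which pins down Firm 1's mix.
  Firm 2's payoff from Not advertise: p·1 + (1−p)·(-1) = 2p - 1
  Firm 2's payoff from Advertise: p·4 + (1−p)·(-2) = 6p - 2
  2p - 1 = 6p - 2  ⇒  -4p = -1  ⇒  p = 1/4.

p = 1/4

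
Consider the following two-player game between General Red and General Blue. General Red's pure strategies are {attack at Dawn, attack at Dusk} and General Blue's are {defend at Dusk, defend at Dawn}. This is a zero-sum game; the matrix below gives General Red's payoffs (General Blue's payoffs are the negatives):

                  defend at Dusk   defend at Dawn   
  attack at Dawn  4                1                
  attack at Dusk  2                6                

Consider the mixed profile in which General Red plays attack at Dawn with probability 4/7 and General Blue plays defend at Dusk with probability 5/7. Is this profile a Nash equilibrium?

Check General Blue's indifference given General Red's mix p = 4/7:
  payoff from defend at Dusk = -22/7; payoff from defend at Dawn = -22/7 — equal.
Check General Red's indifference given General Blue's mix q = 5/7:
  payoff from attack at Dawn = 22/7; payoff from attack at Dusk = 22/7 — equal.
Both players are indifferent, so neither can profitably deviate.

Yes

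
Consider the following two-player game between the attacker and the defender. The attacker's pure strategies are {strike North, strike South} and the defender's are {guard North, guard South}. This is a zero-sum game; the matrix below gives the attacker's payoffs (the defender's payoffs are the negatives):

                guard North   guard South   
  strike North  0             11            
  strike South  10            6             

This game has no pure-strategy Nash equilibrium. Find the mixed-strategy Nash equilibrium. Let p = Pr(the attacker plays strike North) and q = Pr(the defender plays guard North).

p = 4/15, q = 1/3

The defender's indifference between guard North and guard South determines the attacker's mixing probability p:
  the defender's expected payoff from guard North: p·0 + (1−p)·(-10) = 10p - 10
  the defender's expected payoff from guard South: p·(-11) + (1−p)·(-6) = -5p - 6
  10p - 10 = -5p - 6  ⇒  15p = 4  ⇒  p = 4/15.
Set the attacker's expected payoff from strike North equal to that from strike South:
  the attacker's payoff to strike North: q·0 + (1−q)·11 = -11q + 11
  the attacker's payoff to strike South: q·10 + (1−q)·6 = 4q + 6
  -11q + 11 = 4q + 6  ⇒  -15q = -5  ⇒  q = 1/3.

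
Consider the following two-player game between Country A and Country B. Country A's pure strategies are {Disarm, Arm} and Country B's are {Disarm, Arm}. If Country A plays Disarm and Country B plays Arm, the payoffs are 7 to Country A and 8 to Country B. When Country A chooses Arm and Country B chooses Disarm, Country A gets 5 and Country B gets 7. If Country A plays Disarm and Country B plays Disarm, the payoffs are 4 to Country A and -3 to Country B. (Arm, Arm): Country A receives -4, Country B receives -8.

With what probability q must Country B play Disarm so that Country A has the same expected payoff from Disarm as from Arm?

In a mixed equilibrium Country A is indifferent between Disarm and Arm; this condition fixes q.
  Country A's payoff from Disarm: q·4 + (1−q)·7 = -3q + 7
  Country A's payoff from Arm: q·5 + (1−q)·(-4) = 9q - 4
  -3q + 7 = 9q - 4  ⇒  -12q = -11  ⇒  q = 11/12.

q = 11/12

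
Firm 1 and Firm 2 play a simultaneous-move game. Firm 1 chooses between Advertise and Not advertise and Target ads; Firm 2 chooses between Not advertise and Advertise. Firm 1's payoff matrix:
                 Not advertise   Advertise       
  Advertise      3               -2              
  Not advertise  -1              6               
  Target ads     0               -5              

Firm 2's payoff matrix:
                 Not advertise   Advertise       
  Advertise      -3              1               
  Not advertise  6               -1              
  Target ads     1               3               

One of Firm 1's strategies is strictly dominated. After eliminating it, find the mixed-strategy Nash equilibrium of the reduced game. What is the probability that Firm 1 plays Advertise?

p = 7/11

Firm 1's strategy Target ads is strictly dominated by Advertise: 3 > 0 and -2 > -5. Eliminate Target ads.
In a mixed equilibrium Firm 2 is indifferent between Not advertise and Advertise; this condition fixes p.
  Firm 2's payoff to Not advertise: p·(-3) + (1−p)·6 = -9p + 6
  Firm 2's payoff to Advertise: p·1 + (1−p)·(-1) = 2p - 1
  -9p + 6 = 2p - 1  ⇒  -11p = -7  ⇒  p = 7/11.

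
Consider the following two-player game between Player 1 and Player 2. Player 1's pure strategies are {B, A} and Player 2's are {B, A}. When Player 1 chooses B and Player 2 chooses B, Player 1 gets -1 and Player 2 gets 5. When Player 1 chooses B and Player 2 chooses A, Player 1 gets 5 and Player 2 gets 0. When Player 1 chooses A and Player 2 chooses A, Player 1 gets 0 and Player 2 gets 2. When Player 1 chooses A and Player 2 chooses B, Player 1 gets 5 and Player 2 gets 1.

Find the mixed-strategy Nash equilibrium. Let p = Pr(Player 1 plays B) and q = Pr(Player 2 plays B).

p = 1/6, q = 5/11

For Player 2 to be willing to mix, Player 2 must be indifferent between B and A, which pins down Player 1's mix.
  Player 2's expected payoff from B: p·5 + (1−p)·1 = 4p + 1
  Player 2's expected payoff from A: p·0 + (1−p)·2 = -2p + 2
  4p + 1 = -2p + 2  ⇒  6p = 1  ⇒  p = 1/6.
Set Player 1's expected payoff from B equal to that from A:
  Player 1's payoff to B: q·(-1) + (1−q)·5 = -6q + 5
  Player 1's payoff to A: q·5 + (1−q)·0 = 5q
  -6q + 5 = 5q  ⇒  -11q = -5  ⇒  q = 5/11.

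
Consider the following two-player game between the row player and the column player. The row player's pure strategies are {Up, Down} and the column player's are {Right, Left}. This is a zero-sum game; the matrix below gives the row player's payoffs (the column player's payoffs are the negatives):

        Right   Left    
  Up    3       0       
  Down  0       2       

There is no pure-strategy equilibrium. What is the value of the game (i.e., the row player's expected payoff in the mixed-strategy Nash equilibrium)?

For the row player to be willing to mix, the row player must be indifferent between Up and Down, which pins down the column player's mix.
  the row player's payoff from Up: q·3 + (1−q)·0 = 3q
  the row player's payoff from Down: q·0 + (1−q)·2 = -2q + 2
  3q = -2q + 2  ⇒  5q = 2  ⇒  q = 2/5.
The value is the row player's expected payoff against this mix (using Up): (2/5)·3 + (3/5)·0 = 6/5.

v = 6/5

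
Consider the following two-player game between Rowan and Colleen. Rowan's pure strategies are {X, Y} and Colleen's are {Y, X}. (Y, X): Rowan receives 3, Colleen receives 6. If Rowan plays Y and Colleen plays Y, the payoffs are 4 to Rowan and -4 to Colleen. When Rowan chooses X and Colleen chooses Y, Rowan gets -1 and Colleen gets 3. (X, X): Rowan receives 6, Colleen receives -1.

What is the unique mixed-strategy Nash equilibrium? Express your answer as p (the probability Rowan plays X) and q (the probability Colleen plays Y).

p = 5/7, q = 3/8

Rowan's mix must leave Colleen indifferent between Y and X.
  Colleen's payoff to Y: p·3 + (1−p)·(-4) = 7p - 4
  Colleen's payoff to X: p·(-1) + (1−p)·6 = -7p + 6
  7p - 4 = -7p + 6  ⇒  14p = 10  ⇒  p = 5/7.
In a mixed equilibrium Rowan is indifferent between X and Y; this condition fixes q.
  Rowan's payoff to X: q·(-1) + (1−q)·6 = -7q + 6
  Rowan's payoff to Y: q·4 + (1−q)·3 = q + 3
  -7q + 6 = q + 3  ⇒  -8q = -3  ⇒  q = 3/8.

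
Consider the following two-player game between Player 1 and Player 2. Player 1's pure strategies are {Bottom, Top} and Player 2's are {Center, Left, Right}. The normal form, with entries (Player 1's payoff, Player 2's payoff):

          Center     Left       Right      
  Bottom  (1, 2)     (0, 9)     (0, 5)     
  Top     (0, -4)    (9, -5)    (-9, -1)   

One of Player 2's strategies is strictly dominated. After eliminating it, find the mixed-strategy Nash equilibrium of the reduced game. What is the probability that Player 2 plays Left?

q = 1/2

Player 2's strategy Center is strictly dominated by Right: 5 > 2 and -1 > -4. Eliminate Center.
Player 2's mix must leave Player 1 indifferent between Bottom and Top.
  Player 1's payoff from Bottom: q·0 + (1−q)·0 = 0
  Player 1's payoff from Top: q·9 + (1−q)·(-9) = 18q - 9
  0 = 18q - 9  ⇒  -18q = -9  ⇒  q = 1/2.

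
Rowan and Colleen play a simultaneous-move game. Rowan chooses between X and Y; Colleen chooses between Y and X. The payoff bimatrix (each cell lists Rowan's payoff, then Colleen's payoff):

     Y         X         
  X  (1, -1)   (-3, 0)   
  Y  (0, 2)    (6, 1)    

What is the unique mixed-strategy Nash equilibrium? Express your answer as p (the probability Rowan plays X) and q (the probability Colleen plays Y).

In a mixed equilibrium Colleen is indifferent between Y and X; this condition fixes p.
  Colleen's payoff to Y: p·(-1) + (1−p)·2 = -3p + 2
  Colleen's payoff to X: p·0 + (1−p)·1 = -p + 1
  -3p + 2 = -p + 1  ⇒  -2p = -1  ⇒  p = 1/2.
Colleen's mix must leave Rowan indifferent between X and Y.
  Rowan's payoff to X: q·1 + (1−q)·(-3) = 4q - 3
  Rowan's payoff to Y: q·0 + (1−q)·6 = -6q + 6
  4q - 3 = -6q + 6  ⇒  10q = 9  ⇒  q = 9/10.

p = 1/2, q = 9/10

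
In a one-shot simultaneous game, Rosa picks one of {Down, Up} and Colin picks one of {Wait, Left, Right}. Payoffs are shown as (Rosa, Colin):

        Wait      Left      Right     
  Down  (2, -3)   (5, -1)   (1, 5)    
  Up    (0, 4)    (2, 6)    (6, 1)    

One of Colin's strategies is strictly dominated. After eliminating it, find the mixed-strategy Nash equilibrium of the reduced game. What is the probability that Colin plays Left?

Colin's strategy Wait is strictly dominated by Left: -1 > -3 and 6 > 4. Eliminate Wait.
Rosa's indifference between Down and Up determines Colin's mixing probability q:
  Rosa's expected payoff from Down: q·5 + (1−q)·1 = 4q + 1
  Rosa's expected payoff from Up: q·2 + (1−q)·6 = -4q + 6
  4q + 1 = -4q + 6  ⇒  8q = 5  ⇒  q = 5/8.

q = 5/8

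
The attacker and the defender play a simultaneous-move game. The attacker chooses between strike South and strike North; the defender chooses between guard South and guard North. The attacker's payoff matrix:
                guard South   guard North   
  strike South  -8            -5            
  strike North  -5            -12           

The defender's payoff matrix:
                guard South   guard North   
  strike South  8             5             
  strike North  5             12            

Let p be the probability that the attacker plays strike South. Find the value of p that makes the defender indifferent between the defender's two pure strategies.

p = 7/10

The defender's indifference between guard South and guard North determines the attacker's mixing probability p:
  the defender's expected payoff from guard South: p·8 + (1−p)·5 = 3p + 5
  the defender's expected payoff from guard North: p·5 + (1−p)·12 = -7p + 12
  3p + 5 = -7p + 12  ⇒  10p = 7  ⇒  p = 7/10.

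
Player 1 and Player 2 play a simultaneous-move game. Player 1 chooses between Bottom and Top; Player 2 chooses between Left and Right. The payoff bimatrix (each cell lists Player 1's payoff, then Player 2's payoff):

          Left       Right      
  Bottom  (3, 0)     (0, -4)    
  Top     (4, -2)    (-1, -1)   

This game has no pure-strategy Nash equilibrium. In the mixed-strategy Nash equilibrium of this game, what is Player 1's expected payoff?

3/2

For Player 1 to be willing to mix, Player 1 must be indifferent between Bottom and Top, which pins down Player 2's mix.
  Player 1's payoff to Bottom: q·3 + (1−q)·0 = 3q
  Player 1's payoff to Top: q·4 + (1−q)·(-1) = 5q - 1
  3q = 5q - 1  ⇒  -2q = -1  ⇒  q = 1/2.
At equilibrium Player 1 is indifferent across rows, so Player 1's payoff equals the payoff from Bottom: (1/2)·3 + (1/2)·0 = 3/2.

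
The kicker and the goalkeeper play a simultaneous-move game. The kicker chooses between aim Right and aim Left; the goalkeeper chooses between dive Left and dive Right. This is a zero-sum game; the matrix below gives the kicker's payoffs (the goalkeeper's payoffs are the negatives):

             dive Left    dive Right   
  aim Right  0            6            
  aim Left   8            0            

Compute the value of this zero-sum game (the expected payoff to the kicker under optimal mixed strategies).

v = 24/7

In a mixed equilibrium the kicker is indifferent between aim Right and aim Left; this condition fixes q.
  the kicker's payoff to aim Right: q·0 + (1−q)·6 = -6q + 6
  the kicker's payoff to aim Left: q·8 + (1−q)·0 = 8q
  -6q + 6 = 8q  ⇒  -14q = -6  ⇒  q = 3/7.
The value is the kicker's expected payoff against this mix (using aim Right): (3/7)·0 + (4/7)·6 = 24/7.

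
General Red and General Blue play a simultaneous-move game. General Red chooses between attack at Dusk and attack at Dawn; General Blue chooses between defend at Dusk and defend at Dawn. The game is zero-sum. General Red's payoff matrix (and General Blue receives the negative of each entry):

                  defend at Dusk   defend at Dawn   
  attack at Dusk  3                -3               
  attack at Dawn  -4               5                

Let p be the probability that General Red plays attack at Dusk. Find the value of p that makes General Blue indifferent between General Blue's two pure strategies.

General Blue's indifference between defend at Dusk and defend at Dawn determines General Red's mixing probability p:
  General Blue's payoff to defend at Dusk: p·(-3) + (1−p)·4 = -7p + 4
  General Blue's payoff to defend at Dawn: p·3 + (1−p)·(-5) = 8p - 5
  -7p + 4 = 8p - 5  ⇒  -15p = -9  ⇒  p = 3/5.

p = 3/5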